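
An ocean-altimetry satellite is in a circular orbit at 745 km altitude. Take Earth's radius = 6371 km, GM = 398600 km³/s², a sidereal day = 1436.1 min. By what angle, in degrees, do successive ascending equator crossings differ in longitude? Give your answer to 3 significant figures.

Semi-major axis a = 6371 + 745 = 7116 km. Period T = 2π√(a³/μ) = 2π√(7116³/398600) = 5974.0 s = 99.57 min.
During one orbit Earth rotates (5974.0 / 86166) × 360° = 24.96°.

25.0°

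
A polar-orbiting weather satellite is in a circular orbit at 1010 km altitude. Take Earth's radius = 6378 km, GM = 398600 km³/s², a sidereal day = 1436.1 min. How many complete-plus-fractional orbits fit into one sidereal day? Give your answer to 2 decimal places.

Semi-major axis a = 6378 + 1010 = 7388 km. Period T = 2π√(a³/μ) = 2π√(7388³/398600) = 6319.8 s = 105.33 min.
Orbits per sidereal day = 86166 / 6319.8 = 13.634.

13.63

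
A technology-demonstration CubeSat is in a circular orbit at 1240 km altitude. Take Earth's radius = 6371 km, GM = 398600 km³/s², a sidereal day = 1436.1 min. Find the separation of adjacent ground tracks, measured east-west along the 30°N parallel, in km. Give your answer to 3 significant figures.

2660 km

Semi-major axis a = 6371 + 1240 = 7611 km. Period T = 2π√(a³/μ) = 2π√(7611³/398600) = 6608.1 s = 110.13 min.
Node shift per orbit = (6608.1/86166) × 360° = 27.61°.
Equatorial spacing = 27.61 × 111.2 km/° = 3070 km.
At 30° latitude, spacing = 3070 × cos(30°) = 2659 km.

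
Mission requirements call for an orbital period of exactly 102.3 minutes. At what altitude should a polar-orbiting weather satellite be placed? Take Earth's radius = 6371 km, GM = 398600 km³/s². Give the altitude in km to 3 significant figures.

875 km

T = 102.3 min = 6138.0 s.
From T = 2π√(a³/μ): a = (μ T²/4π²)^(1/3) = (398600 × 6138.0² / 4π²)^(1/3) = 7246 km.
Altitude h = a − R = 7246 − 6371 = 875 km.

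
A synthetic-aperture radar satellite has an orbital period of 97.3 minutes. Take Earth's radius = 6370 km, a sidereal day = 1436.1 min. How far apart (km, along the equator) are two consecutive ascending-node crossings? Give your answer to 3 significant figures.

T = 97.3 min = 5838.0 s.
During one orbit Earth rotates (5838.0 / 86166) × 360° = 24.39°.
At the equator that is 24.39° × (2π·6370/360) km/° = 24.39 × 111.2 = 2712 km.

2710 km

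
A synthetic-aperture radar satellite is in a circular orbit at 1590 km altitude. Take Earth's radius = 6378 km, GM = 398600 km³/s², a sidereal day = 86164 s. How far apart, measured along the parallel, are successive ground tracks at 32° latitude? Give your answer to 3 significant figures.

Semi-major axis a = 6378 + 1590 = 7968 km. Period T = 2π√(a³/μ) = 2π√(7968³/398600) = 7078.4 s = 117.97 min.
Node shift per orbit = (7078.4/86164) × 360° = 29.57°.
Equatorial spacing = 29.57 × 111.3 km/° = 3292 km.
At 32° latitude, spacing = 3292 × cos(32°) = 2792 km.

2790 km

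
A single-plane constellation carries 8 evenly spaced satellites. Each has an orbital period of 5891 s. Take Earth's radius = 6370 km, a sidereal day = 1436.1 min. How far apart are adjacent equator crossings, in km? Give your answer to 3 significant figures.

342 km

Single-satellite node shift = (5891.0/86166) × 360° = 24.61°.
With 8 satellites evenly phased, successive equator crossings are 24.61/8 = 3.077° apart.
That is 3.077 × 111.2 = 342 km at the equator.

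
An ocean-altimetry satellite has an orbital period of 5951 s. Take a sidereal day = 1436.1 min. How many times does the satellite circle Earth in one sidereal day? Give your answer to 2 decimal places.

14.48

Orbits per sidereal day = 86166 / 5951.0 = 14.479.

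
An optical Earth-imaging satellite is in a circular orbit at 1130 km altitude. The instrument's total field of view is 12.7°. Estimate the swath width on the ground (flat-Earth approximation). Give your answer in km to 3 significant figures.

Half-angle = 12.7°/2 = 6.35°.
Swath width ≈ 2h·tan(θ/2) = 2 × 1130 × tan(6.35°) = 251.5 km.

252 km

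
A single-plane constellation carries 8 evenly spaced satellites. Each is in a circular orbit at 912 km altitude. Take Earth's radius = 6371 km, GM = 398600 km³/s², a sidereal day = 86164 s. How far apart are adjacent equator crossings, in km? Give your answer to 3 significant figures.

Semi-major axis a = 6371 + 912 = 7283 km. Period T = 2π√(a³/μ) = 2π√(7283³/398600) = 6185.5 s = 103.09 min.
Single-satellite node shift = (6185.5/86164) × 360° = 25.84°.
With 8 satellites evenly phased, successive equator crossings are 25.84/8 = 3.230° apart.
That is 3.230 × 111.2 = 359 km at the equator.

359 km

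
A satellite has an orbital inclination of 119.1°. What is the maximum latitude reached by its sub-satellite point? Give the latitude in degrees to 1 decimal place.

60.9°

Retrograde orbit: the ground track reaches ±(180° − i) = ±(180 − 119.1) = ±60.9°.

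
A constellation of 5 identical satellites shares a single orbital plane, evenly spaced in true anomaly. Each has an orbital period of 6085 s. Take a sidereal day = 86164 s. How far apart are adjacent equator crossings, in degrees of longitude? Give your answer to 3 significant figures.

5.08°

Single-satellite node shift = (6085.0/86164) × 360° = 25.42°.
With 5 satellites evenly phased, successive equator crossings are 25.42/5 = 5.085° apart.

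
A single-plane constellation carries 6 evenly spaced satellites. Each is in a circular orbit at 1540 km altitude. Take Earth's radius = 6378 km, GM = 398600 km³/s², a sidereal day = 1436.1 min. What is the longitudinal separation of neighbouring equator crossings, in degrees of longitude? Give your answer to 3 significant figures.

Semi-major axis a = 6378 + 1540 = 7918 km. Period T = 2π√(a³/μ) = 2π√(7918³/398600) = 7011.9 s = 116.86 min.
Single-satellite node shift = (7011.9/86166) × 360° = 29.30°.
With 6 satellites evenly phased, successive equator crossings are 29.30/6 = 4.883° apart.

4.88°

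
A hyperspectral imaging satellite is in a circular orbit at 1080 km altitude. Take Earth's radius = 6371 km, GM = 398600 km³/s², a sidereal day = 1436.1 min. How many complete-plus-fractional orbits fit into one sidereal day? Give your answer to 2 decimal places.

13.46

Semi-major axis a = 6371 + 1080 = 7451 km. Period T = 2π√(a³/μ) = 2π√(7451³/398600) = 6400.8 s = 106.68 min.
Orbits per sidereal day = 86166 / 6400.8 = 13.462.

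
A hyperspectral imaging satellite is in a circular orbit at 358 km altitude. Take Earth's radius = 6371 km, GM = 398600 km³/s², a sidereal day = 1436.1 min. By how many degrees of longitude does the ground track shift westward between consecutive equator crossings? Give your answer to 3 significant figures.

23.0°

Semi-major axis a = 6371 + 358 = 6729 km. Period T = 2π√(a³/μ) = 2π√(6729³/398600) = 5493.3 s = 91.56 min.
During one orbit Earth rotates (5493.3 / 86166) × 360° = 22.95°.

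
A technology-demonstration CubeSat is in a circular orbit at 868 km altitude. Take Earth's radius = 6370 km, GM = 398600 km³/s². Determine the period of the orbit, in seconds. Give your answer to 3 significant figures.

6130 seconds

Semi-major axis a = 6370 + 868 = 7238 km. Period T = 2π√(a³/μ) = 2π√(7238³/398600) = 6128.3 s = 102.14 min.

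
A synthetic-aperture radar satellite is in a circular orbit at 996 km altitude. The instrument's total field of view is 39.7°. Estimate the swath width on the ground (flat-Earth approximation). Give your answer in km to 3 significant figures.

Half-angle = 39.7°/2 = 19.85°.
Swath width ≈ 2h·tan(θ/2) = 2 × 996 × tan(19.85°) = 719.1 km.

719 km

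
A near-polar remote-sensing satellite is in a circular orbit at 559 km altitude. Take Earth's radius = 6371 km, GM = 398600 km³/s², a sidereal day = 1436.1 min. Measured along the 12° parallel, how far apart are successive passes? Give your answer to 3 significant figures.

2610 km

Semi-major axis a = 6371 + 559 = 6930 km. Period T = 2π√(a³/μ) = 2π√(6930³/398600) = 5741.3 s = 95.69 min.
Node shift per orbit = (5741.3/86166) × 360° = 23.99°.
Equatorial spacing = 23.99 × 111.2 km/° = 2667 km.
At 12° latitude, spacing = 2667 × cos(12°) = 2609 km.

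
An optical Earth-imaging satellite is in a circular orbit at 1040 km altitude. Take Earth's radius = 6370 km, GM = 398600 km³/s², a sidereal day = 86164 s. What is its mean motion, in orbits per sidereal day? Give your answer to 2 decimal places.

Semi-major axis a = 6370 + 1040 = 7410 km. Period T = 2π√(a³/μ) = 2π√(7410³/398600) = 6348.0 s = 105.80 min.
Orbits per sidereal day = 86164 / 6348.0 = 13.573.

13.57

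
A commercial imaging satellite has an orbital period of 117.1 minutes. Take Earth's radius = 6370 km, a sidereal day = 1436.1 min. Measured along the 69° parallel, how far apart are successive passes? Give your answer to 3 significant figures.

1170 km

T = 117.1 min = 7026.0 s.
Node shift per orbit = (7026.0/86166) × 360° = 29.35°.
Equatorial spacing = 29.35 × 111.2 km/° = 3264 km.
At 69° latitude, spacing = 3264 × cos(69°) = 1170 km.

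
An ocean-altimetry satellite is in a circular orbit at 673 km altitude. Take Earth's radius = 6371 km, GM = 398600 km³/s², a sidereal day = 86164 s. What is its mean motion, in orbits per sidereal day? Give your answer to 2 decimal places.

Semi-major axis a = 6371 + 673 = 7044 km. Period T = 2π√(a³/μ) = 2π√(7044³/398600) = 5883.6 s = 98.06 min.
Orbits per sidereal day = 86164 / 5883.6 = 14.645.

14.64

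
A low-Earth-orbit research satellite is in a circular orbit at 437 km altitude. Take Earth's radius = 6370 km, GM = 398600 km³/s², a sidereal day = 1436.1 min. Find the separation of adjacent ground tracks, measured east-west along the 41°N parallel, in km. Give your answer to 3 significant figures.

1960 km

Semi-major axis a = 6370 + 437 = 6807 km. Period T = 2π√(a³/μ) = 2π√(6807³/398600) = 5589.1 s = 93.15 min.
Node shift per orbit = (5589.1/86166) × 360° = 23.35°.
Equatorial spacing = 23.35 × 111.2 km/° = 2596 km.
At 41° latitude, spacing = 2596 × cos(41°) = 1959 km.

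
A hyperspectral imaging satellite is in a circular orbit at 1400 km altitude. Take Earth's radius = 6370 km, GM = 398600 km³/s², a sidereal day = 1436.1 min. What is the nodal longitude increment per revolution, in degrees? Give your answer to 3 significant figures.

28.5°

Semi-major axis a = 6370 + 1400 = 7770 km. Period T = 2π√(a³/μ) = 2π√(7770³/398600) = 6816.2 s = 113.60 min.
During one orbit Earth rotates (6816.2 / 86166) × 360° = 28.48°.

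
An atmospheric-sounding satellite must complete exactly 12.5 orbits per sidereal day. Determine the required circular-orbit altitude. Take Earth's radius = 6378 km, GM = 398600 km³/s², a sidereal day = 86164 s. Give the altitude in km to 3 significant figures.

1450 km

Required period T = 86164 / 12.5 = 6893.1 s.
From T = 2π√(a³/μ): a = (μ T²/4π²)^(1/3) = (398600 × 6893.1² / 4π²)^(1/3) = 7828 km.
Altitude h = a − R = 7828 − 6378 = 1450 km.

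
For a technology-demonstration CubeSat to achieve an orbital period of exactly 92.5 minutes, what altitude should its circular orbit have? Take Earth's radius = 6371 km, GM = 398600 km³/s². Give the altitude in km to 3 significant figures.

T = 92.5 min = 5550.0 s.
From T = 2π√(a³/μ): a = (μ T²/4π²)^(1/3) = (398600 × 5550.0² / 4π²)^(1/3) = 6775 km.
Altitude h = a − R = 6775 − 6371 = 404 km.

404 km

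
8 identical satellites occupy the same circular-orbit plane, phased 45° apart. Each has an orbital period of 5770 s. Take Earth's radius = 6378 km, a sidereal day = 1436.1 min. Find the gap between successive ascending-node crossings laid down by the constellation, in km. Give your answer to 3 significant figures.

Single-satellite node shift = (5770.0/86166) × 360° = 24.11°.
With 8 satellites evenly phased, successive equator crossings are 24.11/8 = 3.013° apart.
That is 3.013 × 111.3 = 335 km at the equator.

335 km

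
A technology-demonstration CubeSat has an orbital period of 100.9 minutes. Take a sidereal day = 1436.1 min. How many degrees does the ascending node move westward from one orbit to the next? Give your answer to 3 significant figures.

25.3°

T = 100.9 min = 6054.0 s.
During one orbit Earth rotates (6054.0 / 86166) × 360° = 25.29°.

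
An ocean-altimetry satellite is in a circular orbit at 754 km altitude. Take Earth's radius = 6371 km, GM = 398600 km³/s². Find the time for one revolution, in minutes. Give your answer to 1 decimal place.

Semi-major axis a = 6371 + 754 = 7125 km. Period T = 2π√(a³/μ) = 2π√(7125³/398600) = 5985.3 s = 99.76 min.

99.8 min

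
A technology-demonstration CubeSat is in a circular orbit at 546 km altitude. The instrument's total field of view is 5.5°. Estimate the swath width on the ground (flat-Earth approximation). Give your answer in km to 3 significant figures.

Half-angle = 5.5°/2 = 2.75°.
Swath width ≈ 2h·tan(θ/2) = 2 × 546 × tan(2.75°) = 52.5 km.

52.5 km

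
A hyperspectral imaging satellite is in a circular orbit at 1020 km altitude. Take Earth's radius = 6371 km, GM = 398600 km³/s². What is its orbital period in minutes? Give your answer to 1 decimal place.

105.4 min

Semi-major axis a = 6371 + 1020 = 7391 km. Period T = 2π√(a³/μ) = 2π√(7391³/398600) = 6323.6 s = 105.39 min.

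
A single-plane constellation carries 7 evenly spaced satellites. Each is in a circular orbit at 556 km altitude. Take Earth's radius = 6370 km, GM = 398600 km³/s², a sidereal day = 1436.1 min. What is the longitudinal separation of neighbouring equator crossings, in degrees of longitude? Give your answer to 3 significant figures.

Semi-major axis a = 6370 + 556 = 6926 km. Period T = 2π√(a³/μ) = 2π√(6926³/398600) = 5736.3 s = 95.61 min.
Single-satellite node shift = (5736.3/86166) × 360° = 23.97°.
With 7 satellites evenly phased, successive equator crossings are 23.97/7 = 3.424° apart.

3.42°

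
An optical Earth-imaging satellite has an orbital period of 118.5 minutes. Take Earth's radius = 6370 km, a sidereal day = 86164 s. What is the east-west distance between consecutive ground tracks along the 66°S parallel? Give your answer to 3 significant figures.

T = 118.5 min = 7110.0 s.
Node shift per orbit = (7110.0/86164) × 360° = 29.71°.
Equatorial spacing = 29.71 × 111.2 km/° = 3303 km.
At 66° latitude, spacing = 3303 × cos(66°) = 1343 km.

1340 km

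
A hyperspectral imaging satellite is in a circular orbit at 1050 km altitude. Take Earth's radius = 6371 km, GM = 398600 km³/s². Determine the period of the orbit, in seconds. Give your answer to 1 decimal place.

Semi-major axis a = 6371 + 1050 = 7421 km. Period T = 2π√(a³/μ) = 2π√(7421³/398600) = 6362.2 s = 106.04 min.

6362.2 seconds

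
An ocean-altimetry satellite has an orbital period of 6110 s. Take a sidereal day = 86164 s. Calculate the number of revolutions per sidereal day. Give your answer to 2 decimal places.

14.10

Orbits per sidereal day = 86164 / 6110.0 = 14.102.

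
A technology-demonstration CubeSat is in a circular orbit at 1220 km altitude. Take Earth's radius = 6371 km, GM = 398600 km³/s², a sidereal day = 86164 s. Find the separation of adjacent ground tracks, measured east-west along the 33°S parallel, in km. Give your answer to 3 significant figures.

Semi-major axis a = 6371 + 1220 = 7591 km. Period T = 2π√(a³/μ) = 2π√(7591³/398600) = 6582.0 s = 109.70 min.
Node shift per orbit = (6582.0/86164) × 360° = 27.50°.
Equatorial spacing = 27.50 × 111.2 km/° = 3058 km.
At 33° latitude, spacing = 3058 × cos(33°) = 2565 km.

2560 km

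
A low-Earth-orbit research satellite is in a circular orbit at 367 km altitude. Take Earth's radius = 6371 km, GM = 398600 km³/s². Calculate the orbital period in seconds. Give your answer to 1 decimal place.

5504.4 seconds

Semi-major axis a = 6371 + 367 = 6738 km. Period T = 2π√(a³/μ) = 2π√(6738³/398600) = 5504.4 s = 91.74 min.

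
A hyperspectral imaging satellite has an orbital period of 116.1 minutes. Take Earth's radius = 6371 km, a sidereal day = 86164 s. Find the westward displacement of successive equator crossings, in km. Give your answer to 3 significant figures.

T = 116.1 min = 6966.0 s.
During one orbit Earth rotates (6966.0 / 86164) × 360° = 29.10°.
At the equator that is 29.10° × (2π·6371/360) km/° = 29.10 × 111.2 = 3236 km.

3240 km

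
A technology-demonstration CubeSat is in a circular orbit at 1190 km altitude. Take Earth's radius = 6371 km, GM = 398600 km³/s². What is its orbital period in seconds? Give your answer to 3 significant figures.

Semi-major axis a = 6371 + 1190 = 7561 km. Period T = 2π√(a³/μ) = 2π√(7561³/398600) = 6543.0 s = 109.05 min.

6540 seconds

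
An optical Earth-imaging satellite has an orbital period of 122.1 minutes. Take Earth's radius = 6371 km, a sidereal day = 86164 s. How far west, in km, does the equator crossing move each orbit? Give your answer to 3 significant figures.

T = 122.1 min = 7326.0 s.
During one orbit Earth rotates (7326.0 / 86164) × 360° = 30.61°.
At the equator that is 30.61° × (2π·6371/360) km/° = 30.61 × 111.2 = 3404 km.

3400 km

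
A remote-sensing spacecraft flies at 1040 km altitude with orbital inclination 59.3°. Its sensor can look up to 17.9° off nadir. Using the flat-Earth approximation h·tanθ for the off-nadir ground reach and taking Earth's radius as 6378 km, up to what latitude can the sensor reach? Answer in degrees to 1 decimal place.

62.3°

For a prograde orbit the ground track reaches latitude ±i = ±59.3°.
Sensor half-swath on the ground ≈ 1040·tan(17.9°) = 336 km = 3.02° of latitude.
Maximum observable latitude ≈ 59.3 + 3.02 = 62.3°.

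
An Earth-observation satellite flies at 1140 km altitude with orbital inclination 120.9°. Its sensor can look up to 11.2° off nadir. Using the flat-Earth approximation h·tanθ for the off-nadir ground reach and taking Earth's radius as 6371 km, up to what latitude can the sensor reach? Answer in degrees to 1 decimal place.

61.1°

Retrograde orbit: the ground track reaches ±(180° − i) = ±(180 − 120.9) = ±59.1°.
Sensor half-swath on the ground ≈ 1140·tan(11.2°) = 226 km = 2.03° of latitude.
Maximum observable latitude ≈ 59.1 + 2.03 = 61.1°.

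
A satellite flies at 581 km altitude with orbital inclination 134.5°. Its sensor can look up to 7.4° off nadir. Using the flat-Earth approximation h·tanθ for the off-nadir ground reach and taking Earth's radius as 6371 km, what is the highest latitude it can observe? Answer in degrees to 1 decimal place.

46.2°

Retrograde orbit: the ground track reaches ±(180° − i) = ±(180 − 134.5) = ±45.5°.
Sensor half-swath on the ground ≈ 581·tan(7.4°) = 75 km = 0.68° of latitude.
Maximum observable latitude ≈ 45.5 + 0.68 = 46.2°.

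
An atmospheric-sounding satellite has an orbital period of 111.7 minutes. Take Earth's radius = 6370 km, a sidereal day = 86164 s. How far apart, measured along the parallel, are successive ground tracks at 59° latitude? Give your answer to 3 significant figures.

1600 km

T = 111.7 min = 6702.0 s.
Node shift per orbit = (6702.0/86164) × 360° = 28.00°.
Equatorial spacing = 28.00 × 111.2 km/° = 3113 km.
At 59° latitude, spacing = 3113 × cos(59°) = 1603 km.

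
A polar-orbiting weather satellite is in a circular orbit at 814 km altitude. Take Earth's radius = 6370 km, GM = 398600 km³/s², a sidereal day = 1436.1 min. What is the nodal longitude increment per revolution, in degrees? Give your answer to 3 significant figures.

25.3°

Semi-major axis a = 6370 + 814 = 7184 km. Period T = 2π√(a³/μ) = 2π√(7184³/398600) = 6059.8 s = 101.00 min.
During one orbit Earth rotates (6059.8 / 86166) × 360° = 25.32°.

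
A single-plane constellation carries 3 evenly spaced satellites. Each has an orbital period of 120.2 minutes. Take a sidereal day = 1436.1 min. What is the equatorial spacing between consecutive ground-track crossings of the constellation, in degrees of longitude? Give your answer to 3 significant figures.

10.0°

T = 120.2 min = 7212.0 s.
Single-satellite node shift = (7212.0/86166) × 360° = 30.13°.
With 3 satellites evenly phased, successive equator crossings are 30.13/3 = 10.044° apart.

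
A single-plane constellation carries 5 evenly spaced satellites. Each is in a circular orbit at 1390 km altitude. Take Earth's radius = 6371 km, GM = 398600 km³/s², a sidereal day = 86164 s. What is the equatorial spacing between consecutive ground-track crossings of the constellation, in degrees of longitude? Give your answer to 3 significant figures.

Semi-major axis a = 6371 + 1390 = 7761 km. Period T = 2π√(a³/μ) = 2π√(7761³/398600) = 6804.4 s = 113.41 min.
Single-satellite node shift = (6804.4/86164) × 360° = 28.43°.
With 5 satellites evenly phased, successive equator crossings are 28.43/5 = 5.686° apart.

5.69°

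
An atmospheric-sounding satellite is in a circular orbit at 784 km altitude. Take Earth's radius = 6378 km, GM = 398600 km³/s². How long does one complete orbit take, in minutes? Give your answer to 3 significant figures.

Semi-major axis a = 6378 + 784 = 7162 km. Period T = 2π√(a³/μ) = 2π√(7162³/398600) = 6032.0 s = 100.53 min.

101 min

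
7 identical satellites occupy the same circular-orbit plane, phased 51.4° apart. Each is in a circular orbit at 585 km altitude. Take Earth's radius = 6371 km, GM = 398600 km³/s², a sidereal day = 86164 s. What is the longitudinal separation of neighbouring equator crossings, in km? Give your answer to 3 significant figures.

Semi-major axis a = 6371 + 585 = 6956 km. Period T = 2π√(a³/μ) = 2π√(6956³/398600) = 5773.7 s = 96.23 min.
Single-satellite node shift = (5773.7/86164) × 360° = 24.12°.
With 7 satellites evenly phased, successive equator crossings are 24.12/7 = 3.446° apart.
That is 3.446 × 111.2 = 383 km at the equator.

383 km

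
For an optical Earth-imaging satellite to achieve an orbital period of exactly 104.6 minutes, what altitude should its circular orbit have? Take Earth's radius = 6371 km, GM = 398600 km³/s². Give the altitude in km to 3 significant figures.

T = 104.6 min = 6276.0 s.
From T = 2π√(a³/μ): a = (μ T²/4π²)^(1/3) = (398600 × 6276.0² / 4π²)^(1/3) = 7354 km.
Altitude h = a − R = 7354 − 6371 = 983 km.

983 km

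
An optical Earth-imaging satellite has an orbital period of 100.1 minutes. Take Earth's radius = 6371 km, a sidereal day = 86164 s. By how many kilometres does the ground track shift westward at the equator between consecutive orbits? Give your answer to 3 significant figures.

T = 100.1 min = 6006.0 s.
During one orbit Earth rotates (6006.0 / 86164) × 360° = 25.09°.
At the equator that is 25.09° × (2π·6371/360) km/° = 25.09 × 111.2 = 2790 km.

2790 km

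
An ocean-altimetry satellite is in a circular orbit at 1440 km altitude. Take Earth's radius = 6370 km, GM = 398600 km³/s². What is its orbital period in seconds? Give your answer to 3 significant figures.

6870 seconds

Semi-major axis a = 6370 + 1440 = 7810 km. Period T = 2π√(a³/μ) = 2π√(7810³/398600) = 6868.9 s = 114.48 min.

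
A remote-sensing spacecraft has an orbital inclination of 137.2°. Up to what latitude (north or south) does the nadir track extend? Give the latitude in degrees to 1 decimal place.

42.8°

Retrograde orbit: the ground track reaches ±(180° − i) = ±(180 − 137.2) = ±42.8°.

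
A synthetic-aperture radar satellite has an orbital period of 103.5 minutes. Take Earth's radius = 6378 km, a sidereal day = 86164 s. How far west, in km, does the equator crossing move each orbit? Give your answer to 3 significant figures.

2890 km

T = 103.5 min = 6210.0 s.
During one orbit Earth rotates (6210.0 / 86164) × 360° = 25.95°.
At the equator that is 25.95° × (2π·6378/360) km/° = 25.95 × 111.3 = 2888 km.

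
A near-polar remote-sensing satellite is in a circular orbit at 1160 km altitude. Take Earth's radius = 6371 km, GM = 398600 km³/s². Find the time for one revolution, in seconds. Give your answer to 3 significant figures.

6500 seconds

Semi-major axis a = 6371 + 1160 = 7531 km. Period T = 2π√(a³/μ) = 2π√(7531³/398600) = 6504.1 s = 108.40 min.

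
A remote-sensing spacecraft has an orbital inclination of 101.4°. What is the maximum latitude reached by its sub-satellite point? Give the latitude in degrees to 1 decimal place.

78.6°

Retrograde orbit: the ground track reaches ±(180° − i) = ±(180 − 101.4) = ±78.6°.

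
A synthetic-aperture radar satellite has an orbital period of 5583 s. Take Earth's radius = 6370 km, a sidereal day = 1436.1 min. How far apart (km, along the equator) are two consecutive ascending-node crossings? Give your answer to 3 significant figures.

2590 km

During one orbit Earth rotates (5583.0 / 86166) × 360° = 23.33°.
At the equator that is 23.33° × (2π·6370/360) km/° = 23.33 × 111.2 = 2593 km.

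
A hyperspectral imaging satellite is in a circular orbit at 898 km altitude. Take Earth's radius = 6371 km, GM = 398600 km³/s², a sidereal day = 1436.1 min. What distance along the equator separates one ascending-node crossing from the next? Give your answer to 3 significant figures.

Semi-major axis a = 6371 + 898 = 7269 km. Period T = 2π√(a³/μ) = 2π√(7269³/398600) = 6167.7 s = 102.79 min.
During one orbit Earth rotates (6167.7 / 86166) × 360° = 25.77°.
At the equator that is 25.77° × (2π·6371/360) km/° = 25.77 × 111.2 = 2865 km.

2870 km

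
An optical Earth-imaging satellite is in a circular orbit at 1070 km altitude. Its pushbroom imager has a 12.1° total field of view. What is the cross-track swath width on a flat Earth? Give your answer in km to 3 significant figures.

Half-angle = 12.1°/2 = 6.05°.
Swath width ≈ 2h·tan(θ/2) = 2 × 1070 × tan(6.05°) = 226.8 km.

227 km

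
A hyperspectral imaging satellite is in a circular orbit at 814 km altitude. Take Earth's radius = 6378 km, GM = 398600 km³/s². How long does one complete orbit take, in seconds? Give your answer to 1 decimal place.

Semi-major axis a = 6378 + 814 = 7192 km. Period T = 2π√(a³/μ) = 2π√(7192³/398600) = 6070.0 s = 101.17 min.

6070.0 seconds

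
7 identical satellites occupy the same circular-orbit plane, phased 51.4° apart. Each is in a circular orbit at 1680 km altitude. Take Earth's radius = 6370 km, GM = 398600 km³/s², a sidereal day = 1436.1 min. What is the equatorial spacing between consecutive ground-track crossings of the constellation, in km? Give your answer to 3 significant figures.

477 km

Semi-major axis a = 6370 + 1680 = 8050 km. Period T = 2π√(a³/μ) = 2π√(8050³/398600) = 7187.9 s = 119.80 min.
Single-satellite node shift = (7187.9/86166) × 360° = 30.03°.
With 7 satellites evenly phased, successive equator crossings are 30.03/7 = 4.290° apart.
That is 4.290 × 111.2 = 477 km at the equator.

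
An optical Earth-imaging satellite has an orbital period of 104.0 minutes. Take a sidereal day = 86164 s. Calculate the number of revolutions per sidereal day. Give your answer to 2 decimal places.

13.81

T = 104.0 min = 6240.0 s.
Orbits per sidereal day = 86164 / 6240.0 = 13.808.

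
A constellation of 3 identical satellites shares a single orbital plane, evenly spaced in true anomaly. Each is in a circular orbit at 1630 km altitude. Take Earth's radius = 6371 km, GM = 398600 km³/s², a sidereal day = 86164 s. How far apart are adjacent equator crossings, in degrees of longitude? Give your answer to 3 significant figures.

9.92°

Semi-major axis a = 6371 + 1630 = 8001 km. Period T = 2π√(a³/μ) = 2π√(8001³/398600) = 7122.4 s = 118.71 min.
Single-satellite node shift = (7122.4/86164) × 360° = 29.76°.
With 3 satellites evenly phased, successive equator crossings are 29.76/3 = 9.919° apart.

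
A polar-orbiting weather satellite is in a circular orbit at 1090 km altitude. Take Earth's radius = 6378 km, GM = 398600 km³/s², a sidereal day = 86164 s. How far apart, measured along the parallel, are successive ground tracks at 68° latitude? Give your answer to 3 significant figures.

Semi-major axis a = 6378 + 1090 = 7468 km. Period T = 2π√(a³/μ) = 2π√(7468³/398600) = 6422.7 s = 107.05 min.
Node shift per orbit = (6422.7/86164) × 360° = 26.83°.
Equatorial spacing = 26.83 × 111.3 km/° = 2987 km.
At 68° latitude, spacing = 2987 × cos(68°) = 1119 km.

1120 km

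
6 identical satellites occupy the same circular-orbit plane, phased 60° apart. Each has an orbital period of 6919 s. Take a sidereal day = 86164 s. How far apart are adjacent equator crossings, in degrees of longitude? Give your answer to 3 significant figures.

4.82°

Single-satellite node shift = (6919.0/86164) × 360° = 28.91°.
With 6 satellites evenly phased, successive equator crossings are 28.91/6 = 4.818° apart.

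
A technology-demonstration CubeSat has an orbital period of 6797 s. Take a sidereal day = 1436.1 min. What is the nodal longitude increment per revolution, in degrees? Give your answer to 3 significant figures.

During one orbit Earth rotates (6797.0 / 86166) × 360° = 28.40°.

28.4°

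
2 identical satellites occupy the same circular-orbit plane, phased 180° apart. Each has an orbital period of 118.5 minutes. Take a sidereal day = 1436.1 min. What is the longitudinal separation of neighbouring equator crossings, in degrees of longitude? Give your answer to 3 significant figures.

14.9°

T = 118.5 min = 7110.0 s.
Single-satellite node shift = (7110.0/86166) × 360° = 29.71°.
With 2 satellites evenly phased, successive equator crossings are 29.71/2 = 14.853° apart.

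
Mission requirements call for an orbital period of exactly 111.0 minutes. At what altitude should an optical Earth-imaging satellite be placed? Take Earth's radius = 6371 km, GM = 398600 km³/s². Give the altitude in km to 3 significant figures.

T = 111.0 min = 6660.0 s.
From T = 2π√(a³/μ): a = (μ T²/4π²)^(1/3) = (398600 × 6660.0² / 4π²)^(1/3) = 7651 km.
Altitude h = a − R = 7651 − 6371 = 1280 km.

1280 km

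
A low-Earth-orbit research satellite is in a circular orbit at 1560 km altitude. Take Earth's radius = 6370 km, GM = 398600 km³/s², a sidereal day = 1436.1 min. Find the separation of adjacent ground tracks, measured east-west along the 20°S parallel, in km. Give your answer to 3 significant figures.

Semi-major axis a = 6370 + 1560 = 7930 km. Period T = 2π√(a³/μ) = 2π√(7930³/398600) = 7027.8 s = 117.13 min.
Node shift per orbit = (7027.8/86166) × 360° = 29.36°.
Equatorial spacing = 29.36 × 111.2 km/° = 3264 km.
At 20° latitude, spacing = 3264 × cos(20°) = 3068 km.

3070 km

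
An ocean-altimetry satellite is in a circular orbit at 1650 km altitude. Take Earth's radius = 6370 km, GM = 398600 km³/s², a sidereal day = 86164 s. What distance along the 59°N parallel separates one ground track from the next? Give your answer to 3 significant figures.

1710 km

Semi-major axis a = 6370 + 1650 = 8020 km. Period T = 2π√(a³/μ) = 2π√(8020³/398600) = 7147.8 s = 119.13 min.
Node shift per orbit = (7147.8/86164) × 360° = 29.86°.
Equatorial spacing = 29.86 × 111.2 km/° = 3320 km.
At 59° latitude, spacing = 3320 × cos(59°) = 1710 km.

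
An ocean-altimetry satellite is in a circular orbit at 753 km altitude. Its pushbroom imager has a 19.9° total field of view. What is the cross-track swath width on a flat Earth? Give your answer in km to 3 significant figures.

Half-angle = 19.9°/2 = 9.95°.
Swath width ≈ 2h·tan(θ/2) = 2 × 753 × tan(9.95°) = 264.2 km.

264 km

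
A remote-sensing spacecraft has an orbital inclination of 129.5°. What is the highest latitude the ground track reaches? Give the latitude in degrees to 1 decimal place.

Retrograde orbit: the ground track reaches ±(180° − i) = ±(180 − 129.5) = ±50.5°.

50.5°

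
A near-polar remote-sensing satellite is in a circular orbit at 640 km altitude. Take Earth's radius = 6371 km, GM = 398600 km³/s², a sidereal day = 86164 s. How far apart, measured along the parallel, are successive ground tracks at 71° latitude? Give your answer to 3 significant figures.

884 km

Semi-major axis a = 6371 + 640 = 7011 km. Period T = 2π√(a³/μ) = 2π√(7011³/398600) = 5842.3 s = 97.37 min.
Node shift per orbit = (5842.3/86164) × 360° = 24.41°.
Equatorial spacing = 24.41 × 111.2 km/° = 2714 km.
At 71° latitude, spacing = 2714 × cos(71°) = 884 km.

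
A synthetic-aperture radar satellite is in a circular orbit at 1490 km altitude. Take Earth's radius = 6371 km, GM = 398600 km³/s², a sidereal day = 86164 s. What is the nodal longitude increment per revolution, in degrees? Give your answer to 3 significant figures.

Semi-major axis a = 6371 + 1490 = 7861 km. Period T = 2π√(a³/μ) = 2π√(7861³/398600) = 6936.3 s = 115.61 min.
During one orbit Earth rotates (6936.3 / 86164) × 360° = 28.98°.

29.0°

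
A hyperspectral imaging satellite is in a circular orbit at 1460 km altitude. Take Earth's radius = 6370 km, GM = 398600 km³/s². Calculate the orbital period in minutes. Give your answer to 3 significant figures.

115 min

Semi-major axis a = 6370 + 1460 = 7830 km. Period T = 2π√(a³/μ) = 2π√(7830³/398600) = 6895.3 s = 114.92 min.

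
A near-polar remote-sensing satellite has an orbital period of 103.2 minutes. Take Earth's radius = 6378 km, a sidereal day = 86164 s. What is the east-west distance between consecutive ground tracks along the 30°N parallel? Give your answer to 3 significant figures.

2490 km

T = 103.2 min = 6192.0 s.
Node shift per orbit = (6192.0/86164) × 360° = 25.87°.
Equatorial spacing = 25.87 × 111.3 km/° = 2880 km.
At 30° latitude, spacing = 2880 × cos(30°) = 2494 km.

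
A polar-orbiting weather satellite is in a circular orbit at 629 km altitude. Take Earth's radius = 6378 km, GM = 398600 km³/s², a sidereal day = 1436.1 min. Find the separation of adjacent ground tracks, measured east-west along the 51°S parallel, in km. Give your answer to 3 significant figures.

1710 km

Semi-major axis a = 6378 + 629 = 7007 km. Period T = 2π√(a³/μ) = 2π√(7007³/398600) = 5837.3 s = 97.29 min.
Node shift per orbit = (5837.3/86166) × 360° = 24.39°.
Equatorial spacing = 24.39 × 111.3 km/° = 2715 km.
At 51° latitude, spacing = 2715 × cos(51°) = 1708 km.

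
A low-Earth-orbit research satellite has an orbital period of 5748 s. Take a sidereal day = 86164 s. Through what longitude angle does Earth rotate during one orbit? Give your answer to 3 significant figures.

24.0°

During one orbit Earth rotates (5748.0 / 86164) × 360° = 24.02°.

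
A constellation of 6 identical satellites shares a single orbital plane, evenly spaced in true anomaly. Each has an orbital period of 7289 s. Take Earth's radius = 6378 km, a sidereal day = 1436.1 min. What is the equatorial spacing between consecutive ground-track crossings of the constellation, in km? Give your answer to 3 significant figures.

Single-satellite node shift = (7289.0/86166) × 360° = 30.45°.
With 6 satellites evenly phased, successive equator crossings are 30.45/6 = 5.076° apart.
That is 5.076 × 111.3 = 565 km at the equator.

565 km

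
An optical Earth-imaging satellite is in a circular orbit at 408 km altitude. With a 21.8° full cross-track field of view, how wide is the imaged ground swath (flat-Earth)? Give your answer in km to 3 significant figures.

Half-angle = 21.8°/2 = 10.9°.
Swath width ≈ 2h·tan(θ/2) = 2 × 408 × tan(10.9°) = 157.1 km.

157 km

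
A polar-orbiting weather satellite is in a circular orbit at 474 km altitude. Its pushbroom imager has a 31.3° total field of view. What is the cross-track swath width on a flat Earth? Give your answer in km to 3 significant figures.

266 km

Half-angle = 31.3°/2 = 15.65°.
Swath width ≈ 2h·tan(θ/2) = 2 × 474 × tan(15.65°) = 265.6 km.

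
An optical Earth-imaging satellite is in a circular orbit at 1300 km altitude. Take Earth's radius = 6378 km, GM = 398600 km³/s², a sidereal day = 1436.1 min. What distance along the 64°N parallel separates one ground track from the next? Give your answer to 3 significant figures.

1370 km

Semi-major axis a = 6378 + 1300 = 7678 km. Period T = 2π√(a³/μ) = 2π√(7678³/398600) = 6695.5 s = 111.59 min.
Node shift per orbit = (6695.5/86166) × 360° = 27.97°.
Equatorial spacing = 27.97 × 111.3 km/° = 3114 km.
At 64° latitude, spacing = 3114 × cos(64°) = 1365 km.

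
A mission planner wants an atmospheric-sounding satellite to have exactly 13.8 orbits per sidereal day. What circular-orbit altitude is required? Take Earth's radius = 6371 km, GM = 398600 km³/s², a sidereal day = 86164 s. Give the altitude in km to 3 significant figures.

958 km

Required period T = 86164 / 13.8 = 6243.8 s.
From T = 2π√(a³/μ): a = (μ T²/4π²)^(1/3) = (398600 × 6243.8² / 4π²)^(1/3) = 7329 km.
Altitude h = a − R = 7329 − 6371 = 958 km.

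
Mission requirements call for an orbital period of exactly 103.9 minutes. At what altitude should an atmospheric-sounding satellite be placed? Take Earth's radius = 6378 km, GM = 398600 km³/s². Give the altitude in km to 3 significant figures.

T = 103.9 min = 6234.0 s.
From T = 2π√(a³/μ): a = (μ T²/4π²)^(1/3) = (398600 × 6234.0² / 4π²)^(1/3) = 7321 km.
Altitude h = a − R = 7321 − 6378 = 943 km.

943 km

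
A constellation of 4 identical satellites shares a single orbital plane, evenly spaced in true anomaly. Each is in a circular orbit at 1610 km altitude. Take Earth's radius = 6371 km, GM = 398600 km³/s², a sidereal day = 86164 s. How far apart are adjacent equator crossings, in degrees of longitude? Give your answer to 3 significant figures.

7.41°

Semi-major axis a = 6371 + 1610 = 7981 km. Period T = 2π√(a³/μ) = 2π√(7981³/398600) = 7095.7 s = 118.26 min.
Single-satellite node shift = (7095.7/86164) × 360° = 29.65°.
With 4 satellites evenly phased, successive equator crossings are 29.65/4 = 7.412° apart.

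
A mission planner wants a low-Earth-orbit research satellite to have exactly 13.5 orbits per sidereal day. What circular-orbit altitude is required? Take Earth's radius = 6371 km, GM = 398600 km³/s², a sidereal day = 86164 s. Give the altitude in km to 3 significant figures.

1070 km

Required period T = 86164 / 13.5 = 6382.5 s.
From T = 2π√(a³/μ): a = (μ T²/4π²)^(1/3) = (398600 × 6382.5² / 4π²)^(1/3) = 7437 km.
Altitude h = a − R = 7437 − 6371 = 1066 km.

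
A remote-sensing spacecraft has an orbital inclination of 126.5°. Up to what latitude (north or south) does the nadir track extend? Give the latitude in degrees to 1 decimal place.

Retrograde orbit: the ground track reaches ±(180° − i) = ±(180 − 126.5) = ±53.5°.

53.5°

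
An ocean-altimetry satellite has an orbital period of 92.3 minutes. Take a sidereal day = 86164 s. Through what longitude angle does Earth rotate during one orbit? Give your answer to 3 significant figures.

T = 92.3 min = 5538.0 s.
During one orbit Earth rotates (5538.0 / 86164) × 360° = 23.14°.

23.1°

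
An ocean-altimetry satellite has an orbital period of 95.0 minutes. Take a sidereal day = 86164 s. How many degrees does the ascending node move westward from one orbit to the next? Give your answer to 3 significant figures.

T = 95.0 min = 5700.0 s.
During one orbit Earth rotates (5700.0 / 86164) × 360° = 23.82°.

23.8°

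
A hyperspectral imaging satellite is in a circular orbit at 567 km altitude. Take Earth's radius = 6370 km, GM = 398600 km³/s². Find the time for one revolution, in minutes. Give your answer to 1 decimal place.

95.8 min

Semi-major axis a = 6370 + 567 = 6937 km. Period T = 2π√(a³/μ) = 2π√(6937³/398600) = 5750.0 s = 95.83 min.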